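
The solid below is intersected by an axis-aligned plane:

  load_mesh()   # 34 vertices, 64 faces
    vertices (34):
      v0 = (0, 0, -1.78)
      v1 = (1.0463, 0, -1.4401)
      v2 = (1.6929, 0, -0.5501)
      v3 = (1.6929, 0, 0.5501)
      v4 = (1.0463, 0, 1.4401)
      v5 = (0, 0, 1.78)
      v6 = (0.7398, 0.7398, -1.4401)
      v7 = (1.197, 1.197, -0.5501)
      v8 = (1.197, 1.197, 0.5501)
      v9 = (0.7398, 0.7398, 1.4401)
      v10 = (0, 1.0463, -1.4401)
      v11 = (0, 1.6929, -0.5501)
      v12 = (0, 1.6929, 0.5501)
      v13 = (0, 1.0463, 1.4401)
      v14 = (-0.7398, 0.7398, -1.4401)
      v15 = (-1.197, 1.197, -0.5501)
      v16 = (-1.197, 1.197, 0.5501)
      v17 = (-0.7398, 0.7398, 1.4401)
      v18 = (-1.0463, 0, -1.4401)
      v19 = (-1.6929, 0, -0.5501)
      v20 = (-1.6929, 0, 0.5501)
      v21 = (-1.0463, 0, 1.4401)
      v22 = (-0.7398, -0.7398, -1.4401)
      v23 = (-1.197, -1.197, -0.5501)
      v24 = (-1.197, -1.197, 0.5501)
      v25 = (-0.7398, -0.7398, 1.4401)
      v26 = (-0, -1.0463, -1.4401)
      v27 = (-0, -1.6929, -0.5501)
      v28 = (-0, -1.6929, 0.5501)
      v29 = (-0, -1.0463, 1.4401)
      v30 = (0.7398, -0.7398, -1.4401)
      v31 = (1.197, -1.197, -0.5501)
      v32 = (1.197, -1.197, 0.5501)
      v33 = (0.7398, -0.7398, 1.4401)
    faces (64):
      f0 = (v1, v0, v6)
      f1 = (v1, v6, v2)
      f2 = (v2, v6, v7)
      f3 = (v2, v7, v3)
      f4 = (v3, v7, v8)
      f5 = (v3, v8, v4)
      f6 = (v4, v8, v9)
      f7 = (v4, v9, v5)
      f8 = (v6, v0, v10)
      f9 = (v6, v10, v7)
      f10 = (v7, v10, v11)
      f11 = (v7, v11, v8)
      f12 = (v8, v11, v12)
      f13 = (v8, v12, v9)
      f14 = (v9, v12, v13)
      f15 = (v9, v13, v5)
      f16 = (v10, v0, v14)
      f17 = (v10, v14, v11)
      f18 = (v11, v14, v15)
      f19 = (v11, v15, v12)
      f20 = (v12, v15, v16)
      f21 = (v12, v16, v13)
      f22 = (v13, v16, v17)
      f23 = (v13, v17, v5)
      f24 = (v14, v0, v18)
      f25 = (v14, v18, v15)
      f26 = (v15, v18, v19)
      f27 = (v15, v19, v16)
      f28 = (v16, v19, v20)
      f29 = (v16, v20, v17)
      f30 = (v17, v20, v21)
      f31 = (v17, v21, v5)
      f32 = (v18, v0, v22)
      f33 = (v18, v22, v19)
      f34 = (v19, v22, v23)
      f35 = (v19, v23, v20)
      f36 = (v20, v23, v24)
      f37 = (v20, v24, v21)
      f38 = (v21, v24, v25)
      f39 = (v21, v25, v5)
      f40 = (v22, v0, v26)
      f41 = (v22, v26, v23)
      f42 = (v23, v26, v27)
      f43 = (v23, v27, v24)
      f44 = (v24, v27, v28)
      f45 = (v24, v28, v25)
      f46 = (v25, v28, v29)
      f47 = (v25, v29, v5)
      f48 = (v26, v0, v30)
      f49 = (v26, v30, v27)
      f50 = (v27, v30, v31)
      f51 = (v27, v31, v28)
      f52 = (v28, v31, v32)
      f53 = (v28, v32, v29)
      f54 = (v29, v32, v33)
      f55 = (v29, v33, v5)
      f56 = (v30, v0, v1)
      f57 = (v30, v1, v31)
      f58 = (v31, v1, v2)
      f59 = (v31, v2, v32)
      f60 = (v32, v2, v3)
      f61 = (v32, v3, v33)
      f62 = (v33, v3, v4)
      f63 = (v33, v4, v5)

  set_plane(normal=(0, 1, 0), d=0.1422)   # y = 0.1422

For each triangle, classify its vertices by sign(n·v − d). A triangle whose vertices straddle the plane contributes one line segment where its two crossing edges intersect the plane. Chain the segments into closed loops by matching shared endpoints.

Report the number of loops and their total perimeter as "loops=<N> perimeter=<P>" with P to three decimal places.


Straddling triangles (20 of 64):
  (v1,v0,v6) [--+] → (0.1422, 0.1422, -1.71467)–(0.987386, 0.1422, -1.4401)  len=0.8887
  (v1,v6,v2) [-+-] → (0.987386, 0.1422, -1.4401)–(1.5097, 0.1422, -0.721171)  len=0.8886
  (v2,v6,v7) [-++] → (1.5097, 0.1422, -0.721171)–(1.63399, 0.1422, -0.5501)  len=0.2115
  (v2,v7,v3) [-+-] → (1.63399, 0.1422, -0.5501)–(1.63399, 0.1422, 0.4194)  len=0.9695
  (v3,v7,v8) [-++] → (1.63399, 0.1422, 0.4194)–(1.63399, 0.1422, 0.5501)  len=0.1307
  (v3,v8,v4) [-+-] → (1.63399, 0.1422, 0.5501)–(1.0642, 0.1422, 1.33437)  len=0.9694
  (v4,v8,v9) [-++] → (1.0642, 0.1422, 1.33437)–(0.987386, 0.1422, 1.4401)  len=0.1307
  (v4,v9,v5) [-+-] → (0.987386, 0.1422, 1.4401)–(0.1422, 0.1422, 1.71467)  len=0.8887
  (v6,v0,v10) [+-+] → (0.1422, 0.1422, -1.71467)–(0, 0.1422, -1.73381)  len=0.1435
  (v9,v13,v5) [++-] → (0, 0.1422, 1.73381)–(0.1422, 0.1422, 1.71467)  len=0.1435
  (v10,v0,v14) [+-+] → (0, 0.1422, -1.73381)–(-0.1422, 0.1422, -1.71467)  len=0.1435
  (v13,v17,v5) [++-] → (-0.1422, 0.1422, 1.71467)–(0, 0.1422, 1.73381)  len=0.1435
  (v14,v0,v18) [+--] → (-0.1422, 0.1422, -1.71467)–(-0.987386, 0.1422, -1.4401)  len=0.8887
  (v14,v18,v15) [+-+] → (-0.987386, 0.1422, -1.4401)–(-1.0642, 0.1422, -1.33437)  len=0.1307
  (v15,v18,v19) [+--] → (-1.0642, 0.1422, -1.33437)–(-1.63399, 0.1422, -0.5501)  len=0.9694
  (v15,v19,v16) [+-+] → (-1.63399, 0.1422, -0.5501)–(-1.63399, 0.1422, -0.4194)  len=0.1307
  (v16,v19,v20) [+--] → (-1.63399, 0.1422, -0.4194)–(-1.63399, 0.1422, 0.5501)  len=0.9695
  (v16,v20,v17) [+-+] → (-1.63399, 0.1422, 0.5501)–(-1.5097, 0.1422, 0.721171)  len=0.2115
  (v17,v20,v21) [+--] → (-1.5097, 0.1422, 0.721171)–(-0.987386, 0.1422, 1.4401)  len=0.8886
  (v17,v21,v5) [+--] → (-0.987386, 0.1422, 1.4401)–(-0.1422, 0.1422, 1.71467)  len=0.8887

Chained into 1 loop(s):
  loop 1: 20 segments, perimeter = 10.7293
Total perimeter = 10.729

loops=1 perimeter=10.729


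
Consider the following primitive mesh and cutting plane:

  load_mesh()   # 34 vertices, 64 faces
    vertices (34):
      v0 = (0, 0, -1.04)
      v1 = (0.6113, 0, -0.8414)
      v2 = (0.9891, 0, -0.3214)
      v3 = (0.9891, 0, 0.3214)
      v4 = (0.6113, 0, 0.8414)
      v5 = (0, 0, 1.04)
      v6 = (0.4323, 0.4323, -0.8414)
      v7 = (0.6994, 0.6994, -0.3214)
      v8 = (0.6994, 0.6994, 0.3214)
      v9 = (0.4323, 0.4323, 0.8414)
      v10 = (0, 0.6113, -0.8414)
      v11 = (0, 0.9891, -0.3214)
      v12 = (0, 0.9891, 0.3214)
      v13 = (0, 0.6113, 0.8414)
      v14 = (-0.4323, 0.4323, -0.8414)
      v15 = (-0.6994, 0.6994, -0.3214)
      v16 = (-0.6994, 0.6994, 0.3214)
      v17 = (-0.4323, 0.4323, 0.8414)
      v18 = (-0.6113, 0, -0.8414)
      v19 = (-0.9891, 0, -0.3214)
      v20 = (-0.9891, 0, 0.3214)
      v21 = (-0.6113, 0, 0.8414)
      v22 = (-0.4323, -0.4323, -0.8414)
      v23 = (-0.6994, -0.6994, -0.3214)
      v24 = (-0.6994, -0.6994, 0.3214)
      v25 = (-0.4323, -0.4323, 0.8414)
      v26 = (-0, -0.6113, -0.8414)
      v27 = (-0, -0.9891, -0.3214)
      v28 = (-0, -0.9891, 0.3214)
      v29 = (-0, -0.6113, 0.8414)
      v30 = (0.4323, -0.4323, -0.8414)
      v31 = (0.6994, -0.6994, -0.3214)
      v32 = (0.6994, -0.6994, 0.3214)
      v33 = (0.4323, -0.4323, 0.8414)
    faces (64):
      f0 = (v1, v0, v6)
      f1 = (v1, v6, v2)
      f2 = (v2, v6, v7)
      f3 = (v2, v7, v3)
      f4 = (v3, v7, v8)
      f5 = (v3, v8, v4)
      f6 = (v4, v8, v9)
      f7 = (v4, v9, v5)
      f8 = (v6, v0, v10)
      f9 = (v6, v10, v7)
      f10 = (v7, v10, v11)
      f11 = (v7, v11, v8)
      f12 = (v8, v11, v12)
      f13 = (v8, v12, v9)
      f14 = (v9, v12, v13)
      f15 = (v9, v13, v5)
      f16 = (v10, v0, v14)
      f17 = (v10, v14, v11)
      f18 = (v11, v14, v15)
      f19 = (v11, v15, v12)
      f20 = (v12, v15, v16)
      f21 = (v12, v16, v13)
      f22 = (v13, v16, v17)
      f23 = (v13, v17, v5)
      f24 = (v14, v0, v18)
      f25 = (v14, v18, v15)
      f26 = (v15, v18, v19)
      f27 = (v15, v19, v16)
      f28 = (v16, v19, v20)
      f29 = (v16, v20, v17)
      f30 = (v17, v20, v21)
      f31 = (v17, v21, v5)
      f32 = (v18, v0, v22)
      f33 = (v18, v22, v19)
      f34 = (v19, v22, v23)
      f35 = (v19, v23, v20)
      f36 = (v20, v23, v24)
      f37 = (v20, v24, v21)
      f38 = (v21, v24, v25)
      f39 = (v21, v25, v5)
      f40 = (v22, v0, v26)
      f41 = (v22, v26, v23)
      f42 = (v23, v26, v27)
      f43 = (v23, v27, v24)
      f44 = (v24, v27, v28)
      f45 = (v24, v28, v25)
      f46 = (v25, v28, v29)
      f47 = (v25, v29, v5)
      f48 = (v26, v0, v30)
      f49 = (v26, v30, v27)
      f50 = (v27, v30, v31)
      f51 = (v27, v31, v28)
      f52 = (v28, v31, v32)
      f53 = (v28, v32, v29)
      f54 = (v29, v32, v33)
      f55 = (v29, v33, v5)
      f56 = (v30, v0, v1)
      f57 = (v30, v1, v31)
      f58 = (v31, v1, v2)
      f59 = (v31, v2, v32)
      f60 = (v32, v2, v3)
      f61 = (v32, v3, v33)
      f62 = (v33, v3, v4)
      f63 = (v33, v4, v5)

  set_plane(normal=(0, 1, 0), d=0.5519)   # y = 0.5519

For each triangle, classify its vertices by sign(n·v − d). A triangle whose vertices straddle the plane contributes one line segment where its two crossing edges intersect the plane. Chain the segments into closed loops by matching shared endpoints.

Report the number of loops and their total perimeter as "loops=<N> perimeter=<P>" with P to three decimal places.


Straddling triangles (20 of 64):
  (v2,v6,v7) [--+] → (0.5519, 0.5519, -0.608558)–(0.760496, 0.5519, -0.3214)  len=0.3549
  (v2,v7,v3) [-+-] → (0.760496, 0.5519, -0.3214)–(0.760496, 0.5519, -0.185837)  len=0.1356
  (v3,v7,v8) [-++] → (0.760496, 0.5519, -0.185837)–(0.760496, 0.5519, 0.3214)  len=0.5072
  (v3,v8,v4) [-+-] → (0.760496, 0.5519, 0.3214)–(0.68082, 0.5519, 0.431065)  len=0.1356
  (v4,v8,v9) [-+-] → (0.68082, 0.5519, 0.431065)–(0.5519, 0.5519, 0.608558)  len=0.2194
  (v6,v0,v10) [--+] → (0, 0.5519, -0.860698)–(0.143456, 0.5519, -0.8414)  len=0.1447
  (v6,v10,v7) [-++] → (0.143456, 0.5519, -0.8414)–(0.5519, 0.5519, -0.608558)  len=0.4702
  (v8,v12,v9) [++-] → (0.339442, 0.5519, 0.729705)–(0.5519, 0.5519, 0.608558)  len=0.2446
  (v9,v12,v13) [-++] → (0.339442, 0.5519, 0.729705)–(0.143456, 0.5519, 0.8414)  len=0.2256
  (v9,v13,v5) [-+-] → (0.143456, 0.5519, 0.8414)–(0, 0.5519, 0.860698)  len=0.1447
  (v10,v0,v14) [+--] → (0, 0.5519, -0.860698)–(-0.143456, 0.5519, -0.8414)  len=0.1447
  (v10,v14,v11) [+-+] → (-0.143456, 0.5519, -0.8414)–(-0.339442, 0.5519, -0.729705)  len=0.2256
  (v11,v14,v15) [+-+] → (-0.339442, 0.5519, -0.729705)–(-0.5519, 0.5519, -0.608558)  len=0.2446
  (v13,v16,v17) [++-] → (-0.5519, 0.5519, 0.608558)–(-0.143456, 0.5519, 0.8414)  len=0.4702
  (v13,v17,v5) [+--] → (-0.143456, 0.5519, 0.8414)–(0, 0.5519, 0.860698)  len=0.1447
  (v14,v18,v15) [--+] → (-0.68082, 0.5519, -0.431065)–(-0.5519, 0.5519, -0.608558)  len=0.2194
  (v15,v18,v19) [+--] → (-0.68082, 0.5519, -0.431065)–(-0.760496, 0.5519, -0.3214)  len=0.1356
  (v15,v19,v16) [+-+] → (-0.760496, 0.5519, -0.3214)–(-0.760496, 0.5519, 0.185837)  len=0.5072
  (v16,v19,v20) [+--] → (-0.760496, 0.5519, 0.185837)–(-0.760496, 0.5519, 0.3214)  len=0.1356
  (v16,v20,v17) [+--] → (-0.760496, 0.5519, 0.3214)–(-0.5519, 0.5519, 0.608558)  len=0.3549

Chained into 1 loop(s):
  loop 1: 20 segments, perimeter = 5.1649
Total perimeter = 5.165

loops=1 perimeter=5.165


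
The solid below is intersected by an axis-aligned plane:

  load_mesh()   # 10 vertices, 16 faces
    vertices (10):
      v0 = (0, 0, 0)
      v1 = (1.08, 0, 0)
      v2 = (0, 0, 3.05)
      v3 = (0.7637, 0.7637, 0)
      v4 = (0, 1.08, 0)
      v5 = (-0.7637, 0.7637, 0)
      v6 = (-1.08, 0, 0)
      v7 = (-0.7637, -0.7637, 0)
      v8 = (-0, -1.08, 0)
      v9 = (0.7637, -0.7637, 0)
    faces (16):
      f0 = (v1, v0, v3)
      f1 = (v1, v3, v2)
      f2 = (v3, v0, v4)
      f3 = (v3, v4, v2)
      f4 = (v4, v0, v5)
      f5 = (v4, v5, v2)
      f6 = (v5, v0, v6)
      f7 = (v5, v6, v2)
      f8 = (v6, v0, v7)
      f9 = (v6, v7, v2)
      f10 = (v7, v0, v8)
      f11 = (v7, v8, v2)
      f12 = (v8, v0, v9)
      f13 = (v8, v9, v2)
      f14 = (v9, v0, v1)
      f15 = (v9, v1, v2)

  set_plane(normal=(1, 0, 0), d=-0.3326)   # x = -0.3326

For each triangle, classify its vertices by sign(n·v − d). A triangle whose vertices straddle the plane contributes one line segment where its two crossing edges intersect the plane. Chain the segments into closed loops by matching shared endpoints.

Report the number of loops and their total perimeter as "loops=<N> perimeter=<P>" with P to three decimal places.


loops=1 perimeter=6.561

Straddling triangles (8 of 16):
  (v4,v0,v5) [++-] → (-0.3326, 0.3326, 0)–(-0.3326, 0.942248, 0)  len=0.6096
  (v4,v5,v2) [+-+] → (-0.3326, 0.942248, 0)–(-0.3326, 0.3326, 1.72169)  len=1.8264
  (v5,v0,v6) [-+-] → (-0.3326, 0.3326, 0)–(-0.3326, 0, 0)  len=0.3326
  (v5,v6,v2) [--+] → (-0.3326, 0, 2.11071)–(-0.3326, 0.3326, 1.72169)  len=0.5118
  (v6,v0,v7) [-+-] → (-0.3326, 0, 0)–(-0.3326, -0.3326, 0)  len=0.3326
  (v6,v7,v2) [--+] → (-0.3326, -0.3326, 1.72169)–(-0.3326, 0, 2.11071)  len=0.5118
  (v7,v0,v8) [-++] → (-0.3326, -0.3326, 0)–(-0.3326, -0.942248, 0)  len=0.6096
  (v7,v8,v2) [-++] → (-0.3326, -0.942248, 0)–(-0.3326, -0.3326, 1.72169)  len=1.8264

Chained into 1 loop(s):
  loop 1: 8 segments, perimeter = 6.5610
Total perimeter = 6.561


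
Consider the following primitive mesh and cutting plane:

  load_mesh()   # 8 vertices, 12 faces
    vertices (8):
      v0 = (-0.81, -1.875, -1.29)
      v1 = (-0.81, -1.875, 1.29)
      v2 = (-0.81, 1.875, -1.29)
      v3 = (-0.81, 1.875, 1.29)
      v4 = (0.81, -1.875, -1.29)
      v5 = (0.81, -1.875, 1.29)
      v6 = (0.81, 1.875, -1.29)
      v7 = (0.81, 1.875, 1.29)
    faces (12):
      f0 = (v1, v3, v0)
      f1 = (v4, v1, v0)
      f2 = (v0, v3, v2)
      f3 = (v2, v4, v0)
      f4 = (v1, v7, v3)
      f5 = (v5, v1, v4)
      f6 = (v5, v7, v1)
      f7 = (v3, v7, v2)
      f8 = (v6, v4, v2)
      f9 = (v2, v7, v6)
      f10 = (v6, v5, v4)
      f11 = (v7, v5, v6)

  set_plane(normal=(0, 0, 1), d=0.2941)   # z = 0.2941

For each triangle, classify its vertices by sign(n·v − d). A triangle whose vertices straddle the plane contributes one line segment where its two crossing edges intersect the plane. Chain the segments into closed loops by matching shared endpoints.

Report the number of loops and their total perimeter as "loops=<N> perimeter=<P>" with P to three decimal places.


Straddling triangles (8 of 12):
  (v1,v3,v0) [++-] → (-0.81, 0.427471, 0.2941)–(-0.81, -1.875, 0.2941)  len=2.3025
  (v4,v1,v0) [-+-] → (-0.184667, -1.875, 0.2941)–(-0.81, -1.875, 0.2941)  len=0.6253
  (v0,v3,v2) [-+-] → (-0.81, 0.427471, 0.2941)–(-0.81, 1.875, 0.2941)  len=1.4475
  (v5,v1,v4) [++-] → (-0.184667, -1.875, 0.2941)–(0.81, -1.875, 0.2941)  len=0.9947
  (v3,v7,v2) [++-] → (0.184667, 1.875, 0.2941)–(-0.81, 1.875, 0.2941)  len=0.9947
  (v2,v7,v6) [-+-] → (0.184667, 1.875, 0.2941)–(0.81, 1.875, 0.2941)  len=0.6253
  (v6,v5,v4) [-+-] → (0.81, -0.427471, 0.2941)–(0.81, -1.875, 0.2941)  len=1.4475
  (v7,v5,v6) [++-] → (0.81, -0.427471, 0.2941)–(0.81, 1.875, 0.2941)  len=2.3025

Chained into 1 loop(s):
  loop 1: 8 segments, perimeter = 10.7400
Total perimeter = 10.740

loops=1 perimeter=10.740


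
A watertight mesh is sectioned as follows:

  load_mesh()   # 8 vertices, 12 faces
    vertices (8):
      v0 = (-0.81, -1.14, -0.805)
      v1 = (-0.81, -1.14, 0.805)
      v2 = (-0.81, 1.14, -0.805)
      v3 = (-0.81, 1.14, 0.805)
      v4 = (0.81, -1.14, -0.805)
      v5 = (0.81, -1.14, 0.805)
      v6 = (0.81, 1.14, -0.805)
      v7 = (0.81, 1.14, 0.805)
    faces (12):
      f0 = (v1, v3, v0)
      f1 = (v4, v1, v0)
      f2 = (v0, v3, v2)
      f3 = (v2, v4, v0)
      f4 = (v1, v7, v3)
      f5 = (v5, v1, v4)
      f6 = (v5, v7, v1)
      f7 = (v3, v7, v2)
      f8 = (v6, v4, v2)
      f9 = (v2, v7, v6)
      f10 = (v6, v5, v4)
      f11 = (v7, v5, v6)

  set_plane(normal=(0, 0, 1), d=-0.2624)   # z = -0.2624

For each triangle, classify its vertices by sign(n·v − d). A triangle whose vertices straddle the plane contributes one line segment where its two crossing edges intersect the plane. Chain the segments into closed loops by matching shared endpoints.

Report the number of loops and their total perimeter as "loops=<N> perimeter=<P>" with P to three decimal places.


loops=1 perimeter=7.800

Straddling triangles (8 of 12):
  (v1,v3,v0) [++-] → (-0.81, -0.371598, -0.2624)–(-0.81, -1.14, -0.2624)  len=0.7684
  (v4,v1,v0) [-+-] → (0.26403, -1.14, -0.2624)–(-0.81, -1.14, -0.2624)  len=1.0740
  (v0,v3,v2) [-+-] → (-0.81, -0.371598, -0.2624)–(-0.81, 1.14, -0.2624)  len=1.5116
  (v5,v1,v4) [++-] → (0.26403, -1.14, -0.2624)–(0.81, -1.14, -0.2624)  len=0.5460
  (v3,v7,v2) [++-] → (-0.26403, 1.14, -0.2624)–(-0.81, 1.14, -0.2624)  len=0.5460
  (v2,v7,v6) [-+-] → (-0.26403, 1.14, -0.2624)–(0.81, 1.14, -0.2624)  len=1.0740
  (v6,v5,v4) [-+-] → (0.81, 0.371598, -0.2624)–(0.81, -1.14, -0.2624)  len=1.5116
  (v7,v5,v6) [++-] → (0.81, 0.371598, -0.2624)–(0.81, 1.14, -0.2624)  len=0.7684

Chained into 1 loop(s):
  loop 1: 8 segments, perimeter = 7.8000
Total perimeter = 7.800


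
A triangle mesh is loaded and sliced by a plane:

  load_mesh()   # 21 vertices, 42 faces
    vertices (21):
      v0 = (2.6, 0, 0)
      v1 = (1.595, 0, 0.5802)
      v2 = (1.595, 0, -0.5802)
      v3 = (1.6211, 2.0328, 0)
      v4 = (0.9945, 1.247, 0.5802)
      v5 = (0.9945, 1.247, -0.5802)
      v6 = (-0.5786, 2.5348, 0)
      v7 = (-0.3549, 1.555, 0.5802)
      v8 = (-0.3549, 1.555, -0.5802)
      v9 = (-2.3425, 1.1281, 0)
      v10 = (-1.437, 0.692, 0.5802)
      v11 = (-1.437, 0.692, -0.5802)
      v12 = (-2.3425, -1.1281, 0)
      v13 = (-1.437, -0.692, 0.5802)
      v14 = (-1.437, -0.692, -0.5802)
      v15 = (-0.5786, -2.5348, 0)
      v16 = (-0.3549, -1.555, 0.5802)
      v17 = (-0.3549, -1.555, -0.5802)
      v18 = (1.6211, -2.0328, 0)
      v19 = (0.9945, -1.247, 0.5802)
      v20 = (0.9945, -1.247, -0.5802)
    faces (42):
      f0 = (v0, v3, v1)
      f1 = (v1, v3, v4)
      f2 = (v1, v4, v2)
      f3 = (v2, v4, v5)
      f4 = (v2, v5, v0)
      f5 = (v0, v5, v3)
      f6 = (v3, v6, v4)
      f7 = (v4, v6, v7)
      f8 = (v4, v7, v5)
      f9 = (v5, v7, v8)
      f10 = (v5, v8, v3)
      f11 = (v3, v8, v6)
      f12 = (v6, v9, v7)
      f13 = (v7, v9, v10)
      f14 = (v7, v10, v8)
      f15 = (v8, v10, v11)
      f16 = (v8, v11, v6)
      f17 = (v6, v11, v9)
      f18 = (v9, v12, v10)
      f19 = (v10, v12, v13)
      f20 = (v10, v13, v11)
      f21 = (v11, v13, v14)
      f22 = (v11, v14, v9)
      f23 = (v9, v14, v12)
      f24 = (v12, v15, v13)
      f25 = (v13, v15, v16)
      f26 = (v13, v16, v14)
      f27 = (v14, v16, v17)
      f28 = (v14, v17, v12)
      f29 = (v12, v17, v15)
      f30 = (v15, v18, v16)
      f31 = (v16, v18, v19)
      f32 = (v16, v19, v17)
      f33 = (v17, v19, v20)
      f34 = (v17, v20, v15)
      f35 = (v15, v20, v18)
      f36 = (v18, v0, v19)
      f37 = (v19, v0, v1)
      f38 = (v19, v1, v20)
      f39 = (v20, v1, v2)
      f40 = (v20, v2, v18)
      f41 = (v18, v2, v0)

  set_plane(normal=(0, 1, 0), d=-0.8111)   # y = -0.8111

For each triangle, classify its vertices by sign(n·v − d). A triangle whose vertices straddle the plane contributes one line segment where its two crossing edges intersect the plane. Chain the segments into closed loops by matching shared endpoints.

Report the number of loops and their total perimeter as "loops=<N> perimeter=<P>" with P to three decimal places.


loops=2 perimeter=7.059

Straddling triangles (14 of 42):
  (v9,v12,v10) [+-+] → (-2.3425, -0.8111, 0)–(-2.18479, -0.8111, 0.101051)  len=0.1873
  (v10,v12,v13) [+-+] → (-2.18479, -0.8111, 0.101051)–(-1.68429, -0.8111, 0.421746)  len=0.5944
  (v9,v14,v12) [++-] → (-1.68429, -0.8111, -0.421746)–(-2.3425, -0.8111, 0)  len=0.7817
  (v12,v15,v13) [--+] → (-1.38152, -0.8111, 0.542702)–(-1.68429, -0.8111, 0.421746)  len=0.3260
  (v13,v15,v16) [+--] → (-1.38152, -0.8111, 0.542702)–(-1.28766, -0.8111, 0.5802)  len=0.1011
  (v13,v16,v14) [+-+] → (-1.28766, -0.8111, 0.5802)–(-1.28766, -0.8111, -0.420057)  len=1.0003
  (v14,v16,v17) [+--] → (-1.28766, -0.8111, -0.420057)–(-1.28766, -0.8111, -0.5802)  len=0.1601
  (v14,v17,v12) [+--] → (-1.28766, -0.8111, -0.5802)–(-1.68429, -0.8111, -0.421746)  len=0.4271
  (v18,v0,v19) [-+-] → (2.20941, -0.8111, 0)–(1.55572, -0.8111, 0.377386)  len=0.7548
  (v19,v0,v1) [-++] → (1.55572, -0.8111, 0.377386)–(1.20441, -0.8111, 0.5802)  len=0.4056
  (v19,v1,v20) [-+-] → (1.20441, -0.8111, 0.5802)–(1.20441, -0.8111, -0.174572)  len=0.7548
  (v20,v1,v2) [-++] → (1.20441, -0.8111, -0.174572)–(1.20441, -0.8111, -0.5802)  len=0.4056
  (v20,v2,v18) [-+-] → (1.20441, -0.8111, -0.5802)–(1.60541, -0.8111, -0.348697)  len=0.4630
  (v18,v2,v0) [-++] → (1.60541, -0.8111, -0.348697)–(2.20941, -0.8111, 0)  len=0.6974

Chained into 2 loop(s):
  loop 1: 8 segments, perimeter = 3.5781
  loop 2: 6 segments, perimeter = 3.4813
Total perimeter = 7.059


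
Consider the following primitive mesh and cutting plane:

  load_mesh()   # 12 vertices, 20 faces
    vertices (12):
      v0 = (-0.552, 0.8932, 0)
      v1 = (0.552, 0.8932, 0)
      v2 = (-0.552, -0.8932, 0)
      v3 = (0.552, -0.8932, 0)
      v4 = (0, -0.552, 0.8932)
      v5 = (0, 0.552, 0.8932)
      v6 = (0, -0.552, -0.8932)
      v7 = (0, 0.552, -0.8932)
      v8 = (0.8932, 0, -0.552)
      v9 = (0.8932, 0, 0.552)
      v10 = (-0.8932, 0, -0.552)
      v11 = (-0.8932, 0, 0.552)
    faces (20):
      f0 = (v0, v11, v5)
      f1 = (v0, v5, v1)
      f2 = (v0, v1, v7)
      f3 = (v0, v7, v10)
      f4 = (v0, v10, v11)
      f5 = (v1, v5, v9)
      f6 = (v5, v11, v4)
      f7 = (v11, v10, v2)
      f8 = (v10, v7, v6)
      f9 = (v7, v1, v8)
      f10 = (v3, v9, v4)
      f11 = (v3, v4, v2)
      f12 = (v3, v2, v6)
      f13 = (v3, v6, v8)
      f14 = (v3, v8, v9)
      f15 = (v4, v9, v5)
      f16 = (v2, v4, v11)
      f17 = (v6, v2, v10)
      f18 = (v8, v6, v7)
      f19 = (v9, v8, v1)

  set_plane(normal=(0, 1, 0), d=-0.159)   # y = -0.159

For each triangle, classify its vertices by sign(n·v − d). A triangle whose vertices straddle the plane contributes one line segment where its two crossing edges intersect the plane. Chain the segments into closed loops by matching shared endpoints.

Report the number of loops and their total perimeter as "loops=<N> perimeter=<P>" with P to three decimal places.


Straddling triangles (10 of 20):
  (v5,v11,v4) [++-] → (-0.63592, -0.159, 0.65028)–(0, -0.159, 0.8932)  len=0.6807
  (v11,v10,v2) [++-] → (-0.832462, -0.159, -0.453738)–(-0.832462, -0.159, 0.453738)  len=0.9075
  (v10,v7,v6) [++-] → (0, -0.159, -0.8932)–(-0.63592, -0.159, -0.65028)  len=0.6807
  (v3,v9,v4) [-+-] → (0.832462, -0.159, 0.453738)–(0.63592, -0.159, 0.65028)  len=0.2780
  (v3,v6,v8) [--+] → (0.63592, -0.159, -0.65028)–(0.832462, -0.159, -0.453738)  len=0.2780
  (v3,v8,v9) [-++] → (0.832462, -0.159, -0.453738)–(0.832462, -0.159, 0.453738)  len=0.9075
  (v4,v9,v5) [-++] → (0.63592, -0.159, 0.65028)–(0, -0.159, 0.8932)  len=0.6807
  (v2,v4,v11) [--+] → (-0.63592, -0.159, 0.65028)–(-0.832462, -0.159, 0.453738)  len=0.2780
  (v6,v2,v10) [--+] → (-0.832462, -0.159, -0.453738)–(-0.63592, -0.159, -0.65028)  len=0.2780
  (v8,v6,v7) [+-+] → (0.63592, -0.159, -0.65028)–(0, -0.159, -0.8932)  len=0.6807

Chained into 1 loop(s):
  loop 1: 10 segments, perimeter = 5.6497
Total perimeter = 5.650

loops=1 perimeter=5.650


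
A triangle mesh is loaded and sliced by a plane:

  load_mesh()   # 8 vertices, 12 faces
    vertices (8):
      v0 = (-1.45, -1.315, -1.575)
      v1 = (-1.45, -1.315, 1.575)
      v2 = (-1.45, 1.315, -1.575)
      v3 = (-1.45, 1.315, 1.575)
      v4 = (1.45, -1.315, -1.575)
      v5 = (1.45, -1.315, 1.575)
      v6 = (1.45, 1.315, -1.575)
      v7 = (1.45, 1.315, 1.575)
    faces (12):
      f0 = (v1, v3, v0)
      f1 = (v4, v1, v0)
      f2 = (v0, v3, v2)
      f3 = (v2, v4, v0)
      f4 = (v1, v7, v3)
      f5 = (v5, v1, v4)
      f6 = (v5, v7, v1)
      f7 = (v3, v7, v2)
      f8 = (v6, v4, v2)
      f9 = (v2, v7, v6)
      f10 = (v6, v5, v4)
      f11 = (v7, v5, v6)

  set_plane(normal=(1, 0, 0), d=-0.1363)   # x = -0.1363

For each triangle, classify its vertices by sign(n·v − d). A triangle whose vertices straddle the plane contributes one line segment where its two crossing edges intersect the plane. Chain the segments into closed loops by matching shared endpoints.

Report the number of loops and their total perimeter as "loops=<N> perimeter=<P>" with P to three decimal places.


loops=1 perimeter=11.560

Straddling triangles (8 of 12):
  (v4,v1,v0) [+--] → (-0.1363, -1.315, 0.14805)–(-0.1363, -1.315, -1.575)  len=1.7231
  (v2,v4,v0) [-+-] → (-0.1363, 0.12361, -1.575)–(-0.1363, -1.315, -1.575)  len=1.4386
  (v1,v7,v3) [-+-] → (-0.1363, -0.12361, 1.575)–(-0.1363, 1.315, 1.575)  len=1.4386
  (v5,v1,v4) [+-+] → (-0.1363, -1.315, 1.575)–(-0.1363, -1.315, 0.14805)  len=1.4269
  (v5,v7,v1) [++-] → (-0.1363, -0.12361, 1.575)–(-0.1363, -1.315, 1.575)  len=1.1914
  (v3,v7,v2) [-+-] → (-0.1363, 1.315, 1.575)–(-0.1363, 1.315, -0.14805)  len=1.7231
  (v6,v4,v2) [++-] → (-0.1363, 0.12361, -1.575)–(-0.1363, 1.315, -1.575)  len=1.1914
  (v2,v7,v6) [-++] → (-0.1363, 1.315, -0.14805)–(-0.1363, 1.315, -1.575)  len=1.4269

Chained into 1 loop(s):
  loop 1: 8 segments, perimeter = 11.5600
Total perimeter = 11.560


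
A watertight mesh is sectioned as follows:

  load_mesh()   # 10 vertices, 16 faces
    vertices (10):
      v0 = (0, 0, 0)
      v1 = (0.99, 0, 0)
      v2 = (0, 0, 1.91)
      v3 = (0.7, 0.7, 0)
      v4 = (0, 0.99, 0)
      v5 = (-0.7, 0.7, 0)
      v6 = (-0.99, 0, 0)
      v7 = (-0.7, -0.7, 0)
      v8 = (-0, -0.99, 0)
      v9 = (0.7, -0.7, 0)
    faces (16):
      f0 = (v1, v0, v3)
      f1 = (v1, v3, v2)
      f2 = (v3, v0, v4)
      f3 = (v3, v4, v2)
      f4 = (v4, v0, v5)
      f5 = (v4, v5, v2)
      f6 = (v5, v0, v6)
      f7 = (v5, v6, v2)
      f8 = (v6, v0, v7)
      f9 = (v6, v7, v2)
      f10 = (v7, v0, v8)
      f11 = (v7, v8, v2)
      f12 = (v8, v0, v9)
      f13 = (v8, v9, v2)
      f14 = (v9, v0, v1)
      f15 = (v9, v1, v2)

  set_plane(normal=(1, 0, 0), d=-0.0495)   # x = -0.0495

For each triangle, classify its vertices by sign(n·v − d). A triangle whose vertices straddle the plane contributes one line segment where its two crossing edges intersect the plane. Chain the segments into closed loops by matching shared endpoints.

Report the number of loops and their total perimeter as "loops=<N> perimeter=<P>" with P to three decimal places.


loops=1 perimeter=6.064

Straddling triangles (8 of 16):
  (v4,v0,v5) [++-] → (-0.0495, 0.0495, 0)–(-0.0495, 0.969493, 0)  len=0.9200
  (v4,v5,v2) [+-+] → (-0.0495, 0.969493, 0)–(-0.0495, 0.0495, 1.77494)  len=1.9992
  (v5,v0,v6) [-+-] → (-0.0495, 0.0495, 0)–(-0.0495, 0, 0)  len=0.0495
  (v5,v6,v2) [--+] → (-0.0495, 0, 1.8145)–(-0.0495, 0.0495, 1.77494)  len=0.0634
  (v6,v0,v7) [-+-] → (-0.0495, 0, 0)–(-0.0495, -0.0495, 0)  len=0.0495
  (v6,v7,v2) [--+] → (-0.0495, -0.0495, 1.77494)–(-0.0495, 0, 1.8145)  len=0.0634
  (v7,v0,v8) [-++] → (-0.0495, -0.0495, 0)–(-0.0495, -0.969493, 0)  len=0.9200
  (v7,v8,v2) [-++] → (-0.0495, -0.969493, 0)–(-0.0495, -0.0495, 1.77494)  len=1.9992

Chained into 1 loop(s):
  loop 1: 8 segments, perimeter = 6.0641
Total perimeter = 6.064


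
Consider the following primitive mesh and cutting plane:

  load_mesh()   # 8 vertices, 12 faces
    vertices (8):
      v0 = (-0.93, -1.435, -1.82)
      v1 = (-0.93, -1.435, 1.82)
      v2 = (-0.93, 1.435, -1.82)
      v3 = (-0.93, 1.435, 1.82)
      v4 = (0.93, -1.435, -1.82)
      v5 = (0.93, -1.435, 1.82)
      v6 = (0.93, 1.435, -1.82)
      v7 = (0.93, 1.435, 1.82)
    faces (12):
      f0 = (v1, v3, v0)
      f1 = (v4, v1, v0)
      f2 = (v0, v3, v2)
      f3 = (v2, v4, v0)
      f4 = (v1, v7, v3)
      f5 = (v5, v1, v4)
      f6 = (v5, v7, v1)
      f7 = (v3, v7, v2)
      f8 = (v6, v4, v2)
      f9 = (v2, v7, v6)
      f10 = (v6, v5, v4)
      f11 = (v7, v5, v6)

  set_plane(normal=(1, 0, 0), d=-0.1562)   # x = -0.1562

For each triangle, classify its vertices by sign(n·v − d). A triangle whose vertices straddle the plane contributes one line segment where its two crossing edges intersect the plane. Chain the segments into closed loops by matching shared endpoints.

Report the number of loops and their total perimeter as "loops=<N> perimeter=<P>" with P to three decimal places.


Straddling triangles (8 of 12):
  (v4,v1,v0) [+--] → (-0.1562, -1.435, 0.305682)–(-0.1562, -1.435, -1.82)  len=2.1257
  (v2,v4,v0) [-+-] → (-0.1562, 0.241018, -1.82)–(-0.1562, -1.435, -1.82)  len=1.6760
  (v1,v7,v3) [-+-] → (-0.1562, -0.241018, 1.82)–(-0.1562, 1.435, 1.82)  len=1.6760
  (v5,v1,v4) [+-+] → (-0.1562, -1.435, 1.82)–(-0.1562, -1.435, 0.305682)  len=1.5143
  (v5,v7,v1) [++-] → (-0.1562, -0.241018, 1.82)–(-0.1562, -1.435, 1.82)  len=1.1940
  (v3,v7,v2) [-+-] → (-0.1562, 1.435, 1.82)–(-0.1562, 1.435, -0.305682)  len=2.1257
  (v6,v4,v2) [++-] → (-0.1562, 0.241018, -1.82)–(-0.1562, 1.435, -1.82)  len=1.1940
  (v2,v7,v6) [-++] → (-0.1562, 1.435, -0.305682)–(-0.1562, 1.435, -1.82)  len=1.5143

Chained into 1 loop(s):
  loop 1: 8 segments, perimeter = 13.0200
Total perimeter = 13.020

loops=1 perimeter=13.020


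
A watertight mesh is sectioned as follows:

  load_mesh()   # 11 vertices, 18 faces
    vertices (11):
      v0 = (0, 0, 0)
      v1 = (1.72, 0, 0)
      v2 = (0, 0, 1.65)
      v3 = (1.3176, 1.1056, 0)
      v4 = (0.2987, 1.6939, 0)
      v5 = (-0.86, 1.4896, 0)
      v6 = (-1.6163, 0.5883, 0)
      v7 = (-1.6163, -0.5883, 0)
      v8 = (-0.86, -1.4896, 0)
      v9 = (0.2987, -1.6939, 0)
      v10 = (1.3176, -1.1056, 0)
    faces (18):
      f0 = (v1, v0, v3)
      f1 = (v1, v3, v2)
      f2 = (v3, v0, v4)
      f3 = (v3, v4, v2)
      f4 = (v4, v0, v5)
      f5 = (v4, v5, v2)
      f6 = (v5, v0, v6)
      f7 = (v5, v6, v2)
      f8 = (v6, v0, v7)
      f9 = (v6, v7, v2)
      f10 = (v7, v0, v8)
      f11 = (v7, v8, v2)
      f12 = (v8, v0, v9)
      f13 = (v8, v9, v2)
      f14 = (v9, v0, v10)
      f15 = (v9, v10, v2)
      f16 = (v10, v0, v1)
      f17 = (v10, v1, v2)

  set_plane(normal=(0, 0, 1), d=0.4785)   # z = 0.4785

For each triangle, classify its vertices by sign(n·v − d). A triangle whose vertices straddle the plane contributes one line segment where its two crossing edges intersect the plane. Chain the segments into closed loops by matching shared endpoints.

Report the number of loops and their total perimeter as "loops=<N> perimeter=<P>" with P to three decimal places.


loops=1 perimeter=7.518

Straddling triangles (9 of 18):
  (v1,v3,v2) [--+] → (0.935496, 0.784976, 0.4785)–(1.2212, 0, 0.4785)  len=0.8354
  (v3,v4,v2) [--+] → (0.212077, 1.20267, 0.4785)–(0.935496, 0.784976, 0.4785)  len=0.8353
  (v4,v5,v2) [--+] → (-0.6106, 1.05762, 0.4785)–(0.212077, 1.20267, 0.4785)  len=0.8354
  (v5,v6,v2) [--+] → (-1.14757, 0.417693, 0.4785)–(-0.6106, 1.05762, 0.4785)  len=0.8354
  (v6,v7,v2) [--+] → (-1.14757, -0.417693, 0.4785)–(-1.14757, 0.417693, 0.4785)  len=0.8354
  (v7,v8,v2) [--+] → (-0.6106, -1.05762, 0.4785)–(-1.14757, -0.417693, 0.4785)  len=0.8354
  (v8,v9,v2) [--+] → (0.212077, -1.20267, 0.4785)–(-0.6106, -1.05762, 0.4785)  len=0.8354
  (v9,v10,v2) [--+] → (0.935496, -0.784976, 0.4785)–(0.212077, -1.20267, 0.4785)  len=0.8353
  (v10,v1,v2) [--+] → (1.2212, 0, 0.4785)–(0.935496, -0.784976, 0.4785)  len=0.8354

Chained into 1 loop(s):
  loop 1: 9 segments, perimeter = 7.5183
Total perimeter = 7.518


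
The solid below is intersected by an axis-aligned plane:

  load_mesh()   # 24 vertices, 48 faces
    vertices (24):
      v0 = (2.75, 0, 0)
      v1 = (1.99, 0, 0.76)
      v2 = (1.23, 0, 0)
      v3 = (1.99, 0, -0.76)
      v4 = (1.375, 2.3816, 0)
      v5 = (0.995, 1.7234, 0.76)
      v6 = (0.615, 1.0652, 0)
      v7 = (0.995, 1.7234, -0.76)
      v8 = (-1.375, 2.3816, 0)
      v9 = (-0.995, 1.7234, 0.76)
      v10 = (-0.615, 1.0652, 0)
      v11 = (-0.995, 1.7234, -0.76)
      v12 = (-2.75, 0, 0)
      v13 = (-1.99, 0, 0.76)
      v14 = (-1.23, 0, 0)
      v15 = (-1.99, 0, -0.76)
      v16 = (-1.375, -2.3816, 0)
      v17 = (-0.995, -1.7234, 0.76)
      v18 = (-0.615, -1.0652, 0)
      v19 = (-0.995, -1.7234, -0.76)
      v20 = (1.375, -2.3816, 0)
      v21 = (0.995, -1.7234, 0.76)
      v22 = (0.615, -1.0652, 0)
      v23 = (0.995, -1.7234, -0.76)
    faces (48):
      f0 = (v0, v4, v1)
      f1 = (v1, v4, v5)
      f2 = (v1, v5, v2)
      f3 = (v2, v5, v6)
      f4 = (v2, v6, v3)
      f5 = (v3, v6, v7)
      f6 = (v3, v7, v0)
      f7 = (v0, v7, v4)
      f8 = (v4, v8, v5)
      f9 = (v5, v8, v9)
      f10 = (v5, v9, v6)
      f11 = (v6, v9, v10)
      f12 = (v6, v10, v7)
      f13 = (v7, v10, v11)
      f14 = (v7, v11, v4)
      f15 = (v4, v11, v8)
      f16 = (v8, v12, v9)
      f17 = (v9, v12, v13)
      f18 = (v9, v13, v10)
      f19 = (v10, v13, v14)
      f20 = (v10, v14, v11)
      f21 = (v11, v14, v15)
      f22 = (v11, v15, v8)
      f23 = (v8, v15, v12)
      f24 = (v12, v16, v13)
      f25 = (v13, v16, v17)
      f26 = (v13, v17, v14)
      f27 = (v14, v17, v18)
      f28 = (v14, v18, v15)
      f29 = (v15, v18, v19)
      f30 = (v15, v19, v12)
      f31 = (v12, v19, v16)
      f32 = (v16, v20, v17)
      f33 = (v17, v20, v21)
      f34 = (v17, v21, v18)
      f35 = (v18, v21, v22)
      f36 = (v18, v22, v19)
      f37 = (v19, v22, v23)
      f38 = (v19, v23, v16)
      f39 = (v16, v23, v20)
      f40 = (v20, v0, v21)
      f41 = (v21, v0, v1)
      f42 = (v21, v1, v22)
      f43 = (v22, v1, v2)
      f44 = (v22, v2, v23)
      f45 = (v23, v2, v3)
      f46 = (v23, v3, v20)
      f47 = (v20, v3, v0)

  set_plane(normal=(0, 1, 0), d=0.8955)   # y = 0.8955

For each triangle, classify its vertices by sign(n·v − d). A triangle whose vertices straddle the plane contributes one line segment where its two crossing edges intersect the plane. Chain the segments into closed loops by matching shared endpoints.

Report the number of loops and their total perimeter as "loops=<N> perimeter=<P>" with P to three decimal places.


loops=2 perimeter=8.598

Straddling triangles (16 of 48):
  (v0,v4,v1) [-+-] → (2.23299, 0.8955, 0)–(1.75876, 0.8955, 0.474234)  len=0.6707
  (v1,v4,v5) [-++] → (1.75876, 0.8955, 0.474234)–(1.47299, 0.8955, 0.76)  len=0.4041
  (v1,v5,v2) [-+-] → (1.47299, 0.8955, 0.76)–(1.10789, 0.8955, 0.394905)  len=0.5163
  (v2,v5,v6) [-++] → (1.10789, 0.8955, 0.394905)–(0.712977, 0.8955, 0)  len=0.5585
  (v2,v6,v3) [-+-] → (0.712977, 0.8955, 0)–(0.834055, 0.8955, -0.121078)  len=0.1712
  (v3,v6,v7) [-++] → (0.834055, 0.8955, -0.121078)–(1.47299, 0.8955, -0.76)  len=0.9036
  (v3,v7,v0) [-+-] → (1.47299, 0.8955, -0.76)–(1.83808, 0.8955, -0.394905)  len=0.5163
  (v0,v7,v4) [-++] → (1.83808, 0.8955, -0.394905)–(2.23299, 0.8955, 0)  len=0.5585
  (v8,v12,v9) [+-+] → (-2.23299, 0.8955, 0)–(-1.83808, 0.8955, 0.394905)  len=0.5585
  (v9,v12,v13) [+--] → (-1.83808, 0.8955, 0.394905)–(-1.47299, 0.8955, 0.76)  len=0.5163
  (v9,v13,v10) [+-+] → (-1.47299, 0.8955, 0.76)–(-0.834055, 0.8955, 0.121078)  len=0.9036
  (v10,v13,v14) [+--] → (-0.834055, 0.8955, 0.121078)–(-0.712977, 0.8955, 0)  len=0.1712
  (v10,v14,v11) [+-+] → (-0.712977, 0.8955, 0)–(-1.10789, 0.8955, -0.394905)  len=0.5585
  (v11,v14,v15) [+--] → (-1.10789, 0.8955, -0.394905)–(-1.47299, 0.8955, -0.76)  len=0.5163
  (v11,v15,v8) [+-+] → (-1.47299, 0.8955, -0.76)–(-1.75876, 0.8955, -0.474234)  len=0.4041
  (v8,v15,v12) [+--] → (-1.75876, 0.8955, -0.474234)–(-2.23299, 0.8955, 0)  len=0.6707

Chained into 2 loop(s):
  loop 1: 8 segments, perimeter = 4.2992
  loop 2: 8 segments, perimeter = 4.2992
Total perimeter = 8.598


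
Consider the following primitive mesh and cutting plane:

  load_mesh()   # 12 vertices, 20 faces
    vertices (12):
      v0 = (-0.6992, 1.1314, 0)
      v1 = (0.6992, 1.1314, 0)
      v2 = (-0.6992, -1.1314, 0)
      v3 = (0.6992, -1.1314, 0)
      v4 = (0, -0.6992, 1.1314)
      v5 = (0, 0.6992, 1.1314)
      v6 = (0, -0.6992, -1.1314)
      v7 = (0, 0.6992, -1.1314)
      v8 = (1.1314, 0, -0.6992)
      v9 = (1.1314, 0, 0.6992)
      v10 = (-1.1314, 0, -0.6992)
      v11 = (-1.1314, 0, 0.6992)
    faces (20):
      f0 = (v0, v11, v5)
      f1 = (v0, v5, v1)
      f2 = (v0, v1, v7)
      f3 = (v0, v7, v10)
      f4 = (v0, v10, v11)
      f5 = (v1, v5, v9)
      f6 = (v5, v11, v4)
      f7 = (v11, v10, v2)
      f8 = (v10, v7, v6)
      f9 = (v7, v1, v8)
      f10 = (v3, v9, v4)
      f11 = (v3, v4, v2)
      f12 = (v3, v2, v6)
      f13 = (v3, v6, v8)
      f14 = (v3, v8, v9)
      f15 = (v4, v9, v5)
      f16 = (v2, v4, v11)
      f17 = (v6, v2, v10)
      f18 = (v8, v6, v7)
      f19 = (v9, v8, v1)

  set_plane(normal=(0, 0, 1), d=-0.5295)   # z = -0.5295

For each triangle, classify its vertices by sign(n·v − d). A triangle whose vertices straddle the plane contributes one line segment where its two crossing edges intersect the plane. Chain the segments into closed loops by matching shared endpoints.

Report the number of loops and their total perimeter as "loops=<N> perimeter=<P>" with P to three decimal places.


Straddling triangles (10 of 20):
  (v0,v1,v7) [++-] → (0.371971, 0.929129, -0.5295)–(-0.371971, 0.929129, -0.5295)  len=0.7439
  (v0,v7,v10) [+--] → (-0.371971, 0.929129, -0.5295)–(-1.0265, 0.274598, -0.5295)  len=0.9256
  (v0,v10,v11) [+-+] → (-1.0265, 0.274598, -0.5295)–(-1.1314, 0, -0.5295)  len=0.2940
  (v11,v10,v2) [+-+] → (-1.1314, 0, -0.5295)–(-1.0265, -0.274598, -0.5295)  len=0.2940
  (v7,v1,v8) [-+-] → (0.371971, 0.929129, -0.5295)–(1.0265, 0.274598, -0.5295)  len=0.9256
  (v3,v2,v6) [++-] → (-0.371971, -0.929129, -0.5295)–(0.371971, -0.929129, -0.5295)  len=0.7439
  (v3,v6,v8) [+--] → (0.371971, -0.929129, -0.5295)–(1.0265, -0.274598, -0.5295)  len=0.9256
  (v3,v8,v9) [+-+] → (1.0265, -0.274598, -0.5295)–(1.1314, 0, -0.5295)  len=0.2940
  (v6,v2,v10) [-+-] → (-0.371971, -0.929129, -0.5295)–(-1.0265, -0.274598, -0.5295)  len=0.9256
  (v9,v8,v1) [+-+] → (1.1314, 0, -0.5295)–(1.0265, 0.274598, -0.5295)  len=0.2940

Chained into 1 loop(s):
  loop 1: 10 segments, perimeter = 6.3663
Total perimeter = 6.366

loops=1 perimeter=6.366


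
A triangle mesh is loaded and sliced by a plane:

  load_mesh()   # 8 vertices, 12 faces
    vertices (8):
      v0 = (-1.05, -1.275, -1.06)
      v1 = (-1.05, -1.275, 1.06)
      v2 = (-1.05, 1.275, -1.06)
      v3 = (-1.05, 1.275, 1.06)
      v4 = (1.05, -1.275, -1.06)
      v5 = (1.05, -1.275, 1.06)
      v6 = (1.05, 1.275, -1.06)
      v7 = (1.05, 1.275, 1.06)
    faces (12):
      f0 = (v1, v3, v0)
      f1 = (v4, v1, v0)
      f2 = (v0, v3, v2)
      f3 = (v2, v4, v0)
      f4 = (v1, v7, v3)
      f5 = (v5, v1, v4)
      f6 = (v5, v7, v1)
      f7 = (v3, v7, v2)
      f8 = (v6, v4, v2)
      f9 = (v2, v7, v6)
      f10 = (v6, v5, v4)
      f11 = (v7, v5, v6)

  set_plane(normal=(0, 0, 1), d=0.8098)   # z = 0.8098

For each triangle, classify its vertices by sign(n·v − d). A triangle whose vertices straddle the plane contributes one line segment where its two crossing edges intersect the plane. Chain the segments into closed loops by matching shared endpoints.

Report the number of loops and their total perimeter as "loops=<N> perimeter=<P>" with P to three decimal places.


Straddling triangles (8 of 12):
  (v1,v3,v0) [++-] → (-1.05, 0.974052, 0.8098)–(-1.05, -1.275, 0.8098)  len=2.2491
  (v4,v1,v0) [-+-] → (-0.80216, -1.275, 0.8098)–(-1.05, -1.275, 0.8098)  len=0.2478
  (v0,v3,v2) [-+-] → (-1.05, 0.974052, 0.8098)–(-1.05, 1.275, 0.8098)  len=0.3009
  (v5,v1,v4) [++-] → (-0.80216, -1.275, 0.8098)–(1.05, -1.275, 0.8098)  len=1.8522
  (v3,v7,v2) [++-] → (0.80216, 1.275, 0.8098)–(-1.05, 1.275, 0.8098)  len=1.8522
  (v2,v7,v6) [-+-] → (0.80216, 1.275, 0.8098)–(1.05, 1.275, 0.8098)  len=0.2478
  (v6,v5,v4) [-+-] → (1.05, -0.974052, 0.8098)–(1.05, -1.275, 0.8098)  len=0.3009
  (v7,v5,v6) [++-] → (1.05, -0.974052, 0.8098)–(1.05, 1.275, 0.8098)  len=2.2491

Chained into 1 loop(s):
  loop 1: 8 segments, perimeter = 9.3000
Total perimeter = 9.300

loops=1 perimeter=9.300


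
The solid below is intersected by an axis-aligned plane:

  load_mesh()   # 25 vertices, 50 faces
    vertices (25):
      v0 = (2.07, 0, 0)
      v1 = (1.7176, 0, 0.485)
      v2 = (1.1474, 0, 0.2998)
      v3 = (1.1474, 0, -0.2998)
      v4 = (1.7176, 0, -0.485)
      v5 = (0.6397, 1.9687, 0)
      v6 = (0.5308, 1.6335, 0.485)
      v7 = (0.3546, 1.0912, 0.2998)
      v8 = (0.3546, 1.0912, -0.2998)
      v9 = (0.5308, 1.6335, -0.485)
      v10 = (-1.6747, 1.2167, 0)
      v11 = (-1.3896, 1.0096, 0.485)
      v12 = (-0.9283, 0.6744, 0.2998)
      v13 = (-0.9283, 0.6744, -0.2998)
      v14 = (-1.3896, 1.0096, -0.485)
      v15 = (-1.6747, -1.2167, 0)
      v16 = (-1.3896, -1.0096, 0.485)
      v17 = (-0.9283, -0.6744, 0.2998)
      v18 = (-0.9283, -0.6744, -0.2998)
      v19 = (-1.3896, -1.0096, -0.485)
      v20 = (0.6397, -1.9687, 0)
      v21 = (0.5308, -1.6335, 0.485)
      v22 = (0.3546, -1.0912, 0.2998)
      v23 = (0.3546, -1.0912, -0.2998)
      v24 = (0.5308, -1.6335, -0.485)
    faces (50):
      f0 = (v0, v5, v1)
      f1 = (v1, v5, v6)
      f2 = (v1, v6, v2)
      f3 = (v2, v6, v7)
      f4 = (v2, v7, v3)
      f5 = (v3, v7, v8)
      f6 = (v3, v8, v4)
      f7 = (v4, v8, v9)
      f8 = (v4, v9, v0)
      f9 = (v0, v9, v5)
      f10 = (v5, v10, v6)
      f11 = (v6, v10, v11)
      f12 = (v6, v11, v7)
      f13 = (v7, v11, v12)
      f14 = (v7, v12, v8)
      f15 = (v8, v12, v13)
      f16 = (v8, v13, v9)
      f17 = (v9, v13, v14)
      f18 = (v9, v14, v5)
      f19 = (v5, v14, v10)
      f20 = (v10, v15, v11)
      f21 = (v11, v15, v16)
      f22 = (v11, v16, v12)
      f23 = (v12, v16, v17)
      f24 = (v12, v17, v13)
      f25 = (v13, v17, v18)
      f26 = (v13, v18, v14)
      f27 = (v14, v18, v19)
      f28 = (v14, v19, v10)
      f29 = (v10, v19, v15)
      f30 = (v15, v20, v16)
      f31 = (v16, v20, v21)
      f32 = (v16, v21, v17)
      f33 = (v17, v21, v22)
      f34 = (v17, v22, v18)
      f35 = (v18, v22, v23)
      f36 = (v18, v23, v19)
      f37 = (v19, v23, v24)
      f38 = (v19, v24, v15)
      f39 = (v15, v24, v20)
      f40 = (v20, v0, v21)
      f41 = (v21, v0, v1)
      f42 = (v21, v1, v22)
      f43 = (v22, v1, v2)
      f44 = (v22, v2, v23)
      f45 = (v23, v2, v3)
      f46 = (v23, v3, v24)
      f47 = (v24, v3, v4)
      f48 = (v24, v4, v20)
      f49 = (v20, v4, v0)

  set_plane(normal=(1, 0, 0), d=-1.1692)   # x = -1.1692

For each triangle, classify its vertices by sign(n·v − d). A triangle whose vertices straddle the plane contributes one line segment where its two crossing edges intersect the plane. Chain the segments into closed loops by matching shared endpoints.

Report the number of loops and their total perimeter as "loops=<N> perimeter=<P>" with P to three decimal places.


Straddling triangles (18 of 50):
  (v5,v10,v6) [+-+] → (-1.1692, 1.38095, 0)–(-1.1692, 1.31223, 0.111162)  len=0.1307
  (v6,v10,v11) [+--] → (-1.1692, 1.31223, 0.111162)–(-1.1692, 1.0812, 0.485)  len=0.4395
  (v6,v11,v7) [+-+] → (-1.1692, 1.0812, 0.485)–(-1.1692, 1.01991, 0.461598)  len=0.0656
  (v7,v11,v12) [+-+] → (-1.1692, 1.01991, 0.461598)–(-1.1692, 0.849448, 0.396515)  len=0.1825
  (v9,v13,v14) [++-] → (-1.1692, 0.849448, -0.396515)–(-1.1692, 1.0812, -0.485)  len=0.2481
  (v9,v14,v5) [+-+] → (-1.1692, 1.0812, -0.485)–(-1.1692, 1.11377, -0.432325)  len=0.0619
  (v5,v14,v10) [+--] → (-1.1692, 1.11377, -0.432325)–(-1.1692, 1.38095, 0)  len=0.5082
  (v11,v16,v12) [--+] → (-1.1692, -0.205018, 0.396515)–(-1.1692, 0.849448, 0.396515)  len=1.0545
  (v12,v16,v17) [+-+] → (-1.1692, -0.205018, 0.396515)–(-1.1692, -0.849448, 0.396515)  len=0.6444
  (v13,v18,v14) [++-] → (-1.1692, 0.205018, -0.396515)–(-1.1692, 0.849448, -0.396515)  len=0.6444
  (v14,v18,v19) [-+-] → (-1.1692, 0.205018, -0.396515)–(-1.1692, -0.849448, -0.396515)  len=1.0545
  (v15,v20,v16) [-+-] → (-1.1692, -1.38095, 0)–(-1.1692, -1.11377, 0.432325)  len=0.5082
  (v16,v20,v21) [-++] → (-1.1692, -1.11377, 0.432325)–(-1.1692, -1.0812, 0.485)  len=0.0619
  (v16,v21,v17) [-++] → (-1.1692, -1.0812, 0.485)–(-1.1692, -0.849448, 0.396515)  len=0.2481
  (v18,v23,v19) [++-] → (-1.1692, -1.01991, -0.461598)–(-1.1692, -0.849448, -0.396515)  len=0.1825
  (v19,v23,v24) [-++] → (-1.1692, -1.01991, -0.461598)–(-1.1692, -1.0812, -0.485)  len=0.0656
  (v19,v24,v15) [-+-] → (-1.1692, -1.0812, -0.485)–(-1.1692, -1.31223, -0.111162)  len=0.4395
  (v15,v24,v20) [-++] → (-1.1692, -1.31223, -0.111162)–(-1.1692, -1.38095, 0)  len=0.1307

Chained into 1 loop(s):
  loop 1: 18 segments, perimeter = 6.6707
Total perimeter = 6.671

loops=1 perimeter=6.671
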